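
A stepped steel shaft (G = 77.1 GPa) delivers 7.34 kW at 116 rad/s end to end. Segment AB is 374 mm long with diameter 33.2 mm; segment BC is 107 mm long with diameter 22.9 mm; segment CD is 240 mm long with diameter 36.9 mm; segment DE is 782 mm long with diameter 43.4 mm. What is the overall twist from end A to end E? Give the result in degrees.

ω = 116 rad/s, so T = P/ω = 7.34×10³ / 116.0 = 63.28 N·m.
J_AB = π(0.0332)⁴/32 = 1.19×10^-7 m⁴; J_BC = π(0.0229)⁴/32 = 2.70×10^-8 m⁴; J_CD = π(0.0369)⁴/32 = 1.82×10^-7 m⁴; J_DE = π(0.0434)⁴/32 = 3.48×10^-7 m⁴.
θ = (T/G)·Σ L_i/J_i = (63.28/77.1×10⁹)·(0.374/1.19×10^-7 + 0.107/2.70×10^-8 + 0.240/1.82×10^-7 + 0.782/3.48×10^-7) = 8.751×10^-3 rad.

0.501°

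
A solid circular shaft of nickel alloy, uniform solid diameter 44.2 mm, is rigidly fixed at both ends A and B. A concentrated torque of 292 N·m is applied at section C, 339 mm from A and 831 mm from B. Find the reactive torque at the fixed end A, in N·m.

207 N·m

With uniform GJ and both ends fixed, compatibility θ_AC = θ_CB gives T_A·a = T_B·b, together with T_A + T_B = T₀.
T_A = T₀·b/(a+b) = 292.0·831/1170 = 207.4 N·m; T_B = 84.61 N·m.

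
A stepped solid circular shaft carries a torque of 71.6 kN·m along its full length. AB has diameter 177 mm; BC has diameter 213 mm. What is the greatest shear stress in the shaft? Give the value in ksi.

Under the same torque, τ_max = 16T/(πd³) is largest where d is smallest — segment AB (d = 177 mm).
τ_max = 16·71600/(π·(0.177)³) = 6.576×10^7 Pa.

9.54 ksi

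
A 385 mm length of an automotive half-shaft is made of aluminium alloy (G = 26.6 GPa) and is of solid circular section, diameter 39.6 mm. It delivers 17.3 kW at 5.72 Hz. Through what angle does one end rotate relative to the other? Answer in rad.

ω = 2π·5.72 = 35.94 rad/s, so T = P/ω = 17.3×10³ / 35.94 = 481.4 N·m.
J = πd⁴/32 = π(0.0396)⁴/32 = 2.414×10^-7 m⁴.
θ = T·L/(G·J) = 481.4 × 0.385 / (26.6×10⁹ × 2.414×10^-7) = 0.02886 rad.

0.0289 rad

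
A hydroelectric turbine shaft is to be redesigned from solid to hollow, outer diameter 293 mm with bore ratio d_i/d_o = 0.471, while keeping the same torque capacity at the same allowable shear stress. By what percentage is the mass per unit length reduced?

Equal τ_max and T ⇒ the solid shaft needs d_s³ = d_o³(1−k⁴), so d_s = 293·(1−0.471⁴)^(1/3) = 288.1 mm.
Area ratio A_h/A_s = d_o²(1−k²)/d_s² = (1−k²)/(1−k⁴)^(2/3) = 0.8048.
Mass saving = 1 − 0.8048 = 19.5 %.

19.5 %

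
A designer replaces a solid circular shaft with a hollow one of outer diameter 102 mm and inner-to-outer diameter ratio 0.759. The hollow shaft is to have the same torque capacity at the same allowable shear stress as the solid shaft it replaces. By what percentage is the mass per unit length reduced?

44.5 %

Equal τ_max and T ⇒ the solid shaft needs d_s³ = d_o³(1−k⁴), so d_s = 102·(1−0.759⁴)^(1/3) = 89.17 mm.
Area ratio A_h/A_s = d_o²(1−k²)/d_s² = (1−k²)/(1−k⁴)^(2/3) = 0.5547.
Mass saving = 1 − 0.5547 = 44.5 %.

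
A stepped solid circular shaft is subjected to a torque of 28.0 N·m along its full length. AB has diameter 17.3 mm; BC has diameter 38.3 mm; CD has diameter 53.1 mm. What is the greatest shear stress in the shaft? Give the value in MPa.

27.5 MPa

Under the same torque, τ_max = 16T/(πd³) is largest where d is smallest — segment AB (d = 17.3 mm).
τ_max = 16·28.00/(π·(0.0173)³) = 2.754×10^7 Pa.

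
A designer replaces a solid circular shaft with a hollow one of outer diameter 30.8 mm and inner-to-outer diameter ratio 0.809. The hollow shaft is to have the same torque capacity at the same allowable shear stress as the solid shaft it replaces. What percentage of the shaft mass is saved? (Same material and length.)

Equal τ_max and T ⇒ the solid shaft needs d_s³ = d_o³(1−k⁴), so d_s = 30.8·(1−0.809⁴)^(1/3) = 25.56 mm.
Area ratio A_h/A_s = d_o²(1−k²)/d_s² = (1−k²)/(1−k⁴)^(2/3) = 0.5016.
Mass saving = 1 − 0.5016 = 49.8 %.

49.8 %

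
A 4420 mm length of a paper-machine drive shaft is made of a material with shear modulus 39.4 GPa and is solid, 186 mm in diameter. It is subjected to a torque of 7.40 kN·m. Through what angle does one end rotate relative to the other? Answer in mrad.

J = πd⁴/32 = π(0.186)⁴/32 = 1.175×10^-4 m⁴.
θ = T·L/(G·J) = 7400 × 4.42 / (39.4×10⁹ × 1.175×10^-4) = 7.065×10^-3 rad.

7.06 mrad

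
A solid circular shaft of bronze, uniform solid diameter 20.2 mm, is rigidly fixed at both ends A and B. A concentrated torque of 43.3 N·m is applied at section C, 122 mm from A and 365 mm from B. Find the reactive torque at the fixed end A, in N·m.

32.5 N·m

With uniform GJ and both ends fixed, compatibility θ_AC = θ_CB gives T_A·a = T_B·b, together with T_A + T_B = T₀.
T_A = T₀·b/(a+b) = 43.30·365/487.0 = 32.45 N·m; T_B = 10.85 N·m.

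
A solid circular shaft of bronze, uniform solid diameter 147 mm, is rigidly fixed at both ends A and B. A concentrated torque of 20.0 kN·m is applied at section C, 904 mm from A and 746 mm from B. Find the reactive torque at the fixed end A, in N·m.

With uniform GJ and both ends fixed, compatibility θ_AC = θ_CB gives T_A·a = T_B·b, together with T_A + T_B = T₀.
T_A = T₀·b/(a+b) = 20000·746/1650 = 9042 N·m; T_B = 10960 N·m.

9040 N·m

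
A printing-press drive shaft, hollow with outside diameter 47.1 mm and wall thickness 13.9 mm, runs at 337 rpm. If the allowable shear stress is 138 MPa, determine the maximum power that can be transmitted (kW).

J = π(d_o⁴ − d_i⁴)/32 = π(0.0471⁴ − 0.0193⁴)/32 = 4.695×10^-7 m⁴.
T_max = τ_allow·J/r = 1.38×10^8 × 4.695×10^-7 / 0.0236 = 2751 N·m.
ω = 2π·337/60 = 35.29 rad/s, so P_max = T_max·ω = 9.710×10^4 W.

97.1 kW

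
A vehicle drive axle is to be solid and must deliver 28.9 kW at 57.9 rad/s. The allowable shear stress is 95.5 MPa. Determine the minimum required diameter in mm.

29.9 mm

ω = 57.9 rad/s, so T = P/ω = 28.9×10³ / 57.90 = 499.1 N·m.
For a solid shaft τ_max = 16T/(πd³), so d = (16T/(π τ_allow))^(1/3) = (16·499.1/(π·9.55×10^7))^(1/3) = 0.02986 m.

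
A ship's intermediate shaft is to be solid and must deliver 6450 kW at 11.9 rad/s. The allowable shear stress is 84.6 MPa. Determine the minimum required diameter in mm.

ω = 11.9 rad/s, so T = P/ω = 6450×10³ / 11.90 = 542000 N·m.
For a solid shaft τ_max = 16T/(πd³), so d = (16T/(π τ_allow))^(1/3) = (16·542000/(π·8.46×10^7))^(1/3) = 0.3195 m.

320 mm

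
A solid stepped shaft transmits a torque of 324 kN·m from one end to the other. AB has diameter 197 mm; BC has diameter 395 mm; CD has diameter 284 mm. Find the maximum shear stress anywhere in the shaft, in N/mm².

Under the same torque, τ_max = 16T/(πd³) is largest where d is smallest — segment AB (d = 197 mm).
τ_max = 16·324000/(π·(0.197)³) = 2.158×10^8 Pa.

216 N/mm²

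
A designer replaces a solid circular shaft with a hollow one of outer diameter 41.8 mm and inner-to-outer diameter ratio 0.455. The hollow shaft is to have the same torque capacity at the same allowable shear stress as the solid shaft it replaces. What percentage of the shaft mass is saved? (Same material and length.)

18.4 %

Equal τ_max and T ⇒ the solid shaft needs d_s³ = d_o³(1−k⁴), so d_s = 41.8·(1−0.455⁴)^(1/3) = 41.19 mm.
Area ratio A_h/A_s = d_o²(1−k²)/d_s² = (1−k²)/(1−k⁴)^(2/3) = 0.8165.
Mass saving = 1 − 0.8165 = 18.4 %.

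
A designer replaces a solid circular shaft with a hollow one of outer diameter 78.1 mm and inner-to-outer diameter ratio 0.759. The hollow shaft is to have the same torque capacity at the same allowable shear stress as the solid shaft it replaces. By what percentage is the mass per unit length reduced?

Equal τ_max and T ⇒ the solid shaft needs d_s³ = d_o³(1−k⁴), so d_s = 78.1·(1−0.759⁴)^(1/3) = 68.28 mm.
Area ratio A_h/A_s = d_o²(1−k²)/d_s² = (1−k²)/(1−k⁴)^(2/3) = 0.5547.
Mass saving = 1 − 0.5547 = 44.5 %.

44.5 %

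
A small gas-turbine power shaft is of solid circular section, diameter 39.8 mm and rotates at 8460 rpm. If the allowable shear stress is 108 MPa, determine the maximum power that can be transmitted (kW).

1180 kW

J = πd⁴/32 = π(0.0398)⁴/32 = 2.463×10^-7 m⁴.
T_max = τ_allow·J/r = 1.08×10^8 × 2.463×10^-7 / 0.0199 = 1337 N·m.
ω = 2π·8460/60 = 885.9 rad/s, so P_max = T_max·ω = 1.184×10^6 W.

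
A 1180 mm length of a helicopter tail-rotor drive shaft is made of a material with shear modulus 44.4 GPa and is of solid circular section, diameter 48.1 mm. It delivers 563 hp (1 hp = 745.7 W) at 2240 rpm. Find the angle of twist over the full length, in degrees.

ω = 2π·2240/60 = 234.6 rad/s, so T = P/ω = 563×745.7 / 234.6 = 1790 N·m.
J = πd⁴/32 = π(0.0481)⁴/32 = 5.255×10^-7 m⁴.
θ = T·L/(G·J) = 1790 × 1.18 / (44.4×10⁹ × 5.255×10^-7) = 0.09051 rad.

5.19°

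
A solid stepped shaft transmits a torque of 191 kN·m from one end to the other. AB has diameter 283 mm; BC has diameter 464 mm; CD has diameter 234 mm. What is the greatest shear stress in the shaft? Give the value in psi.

Under the same torque, τ_max = 16T/(πd³) is largest where d is smallest — segment CD (d = 234 mm).
τ_max = 16·191000/(π·(0.234)³) = 7.592×10^7 Pa.

11000 psi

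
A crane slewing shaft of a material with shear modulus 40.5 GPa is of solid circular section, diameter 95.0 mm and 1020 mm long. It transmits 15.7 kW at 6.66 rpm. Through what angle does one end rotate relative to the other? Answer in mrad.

ω = 2π·6.66/60 = 0.6974 rad/s, so T = P/ω = 15.7×10³ / 0.6974 = 22510 N·m.
J = πd⁴/32 = π(0.0950)⁴/32 = 7.996×10^-6 m⁴.
θ = T·L/(G·J) = 22510 × 1.02 / (40.5×10⁹ × 7.996×10^-6) = 0.07090 rad.

70.9 mrad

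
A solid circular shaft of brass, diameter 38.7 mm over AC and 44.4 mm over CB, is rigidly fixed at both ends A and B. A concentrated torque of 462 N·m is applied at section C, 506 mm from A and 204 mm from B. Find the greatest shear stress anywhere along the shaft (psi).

3160 psi

Compatibility: T_A·a/J_AC = T_B·b/J_CB with T_A + T_B = T₀.
J_AC = 2.20×10^-7 m⁴, J_CB = 3.82×10^-7 m⁴, so T_A = T₀·(J_AC/a)/((J_AC/a)+(J_CB/b)) = 87.21 N·m, T_B = 374.8 N·m.
τ in each portion: τ_AC = 7.66×10^6 Pa, τ_CB = 2.18×10^7 Pa; maximum is in CB.
τ_max = T_CB·r/J = 374.8·0.0222/3.82×10^-7 = 2.181×10^7 Pa.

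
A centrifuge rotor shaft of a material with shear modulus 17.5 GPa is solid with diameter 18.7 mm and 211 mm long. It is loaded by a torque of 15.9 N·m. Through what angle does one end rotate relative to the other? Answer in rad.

J = πd⁴/32 = π(0.0187)⁴/32 = 1.201×10^-8 m⁴.
θ = T·L/(G·J) = 15.90 × 0.211 / (17.5×10⁹ × 1.201×10^-8) = 0.01597 rad.

0.0160 rad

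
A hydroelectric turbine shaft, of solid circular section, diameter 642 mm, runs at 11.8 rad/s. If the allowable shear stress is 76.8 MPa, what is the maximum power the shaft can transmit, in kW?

J = πd⁴/32 = π(0.642)⁴/32 = 0.01668 m⁴.
T_max = τ_allow·J/r = 7.68×10^7 × 0.01668 / 0.321 = 3.990e6 N·m.
ω = 11.8 rad/s, so P_max = T_max·ω = 4.708×10^7 W.

47100 kW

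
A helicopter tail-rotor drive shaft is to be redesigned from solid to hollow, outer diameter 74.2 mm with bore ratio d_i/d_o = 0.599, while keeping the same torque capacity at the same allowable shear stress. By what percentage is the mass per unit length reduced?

29.7 %

Equal τ_max and T ⇒ the solid shaft needs d_s³ = d_o³(1−k⁴), so d_s = 74.2·(1−0.599⁴)^(1/3) = 70.87 mm.
Area ratio A_h/A_s = d_o²(1−k²)/d_s² = (1−k²)/(1−k⁴)^(2/3) = 0.7029.
Mass saving = 1 − 0.7029 = 29.7 %.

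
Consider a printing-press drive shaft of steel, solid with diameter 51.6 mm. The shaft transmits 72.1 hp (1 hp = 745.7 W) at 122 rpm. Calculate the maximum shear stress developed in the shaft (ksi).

22.6 ksi

ω = 2π·122/60 = 12.78 rad/s, so T = P/ω = 72.1×745.7 / 12.78 = 4208 N·m.
J = πd⁴/32 = π(0.0516)⁴/32 = 6.960×10^-7 m⁴.
τ_max = T·r/J = 4208 × 0.0258 / 6.960×10^-7 = 1.560×10^8 Pa.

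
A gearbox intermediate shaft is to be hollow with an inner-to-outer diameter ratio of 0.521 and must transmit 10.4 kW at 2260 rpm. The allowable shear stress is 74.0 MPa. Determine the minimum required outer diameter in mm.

14.8 mm

ω = 2π·2260/60 = 236.7 rad/s, so T = P/ω = 10.4×10³ / 236.7 = 43.94 N·m.
For a hollow shaft with d_i/d_o = 0.521: τ_max = 16T/(π d_o³ (1−k⁴)), so d_o = [16T/(π τ_allow (1−k⁴))]^(1/3) = [16·43.94/(π·7.40×10^7·0.9263)]^(1/3) = 0.01484 m.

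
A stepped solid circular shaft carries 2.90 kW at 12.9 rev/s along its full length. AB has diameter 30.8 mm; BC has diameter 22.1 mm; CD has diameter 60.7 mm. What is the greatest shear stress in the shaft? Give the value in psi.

2450 psi

ω = 2π·12.9 = 81.05 rad/s, so T = P/ω = 2.90×10³ / 81.05 = 35.78 N·m.
Under the same torque, τ_max = 16T/(πd³) is largest where d is smallest — segment BC (d = 22.1 mm).
τ_max = 16·35.78/(π·(0.0221)³) = 1.688×10^7 Pa.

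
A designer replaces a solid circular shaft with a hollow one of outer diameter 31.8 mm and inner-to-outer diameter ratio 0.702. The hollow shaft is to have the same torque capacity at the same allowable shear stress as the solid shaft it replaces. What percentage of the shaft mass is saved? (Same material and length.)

38.9 %

Equal τ_max and T ⇒ the solid shaft needs d_s³ = d_o³(1−k⁴), so d_s = 31.8·(1−0.702⁴)^(1/3) = 28.98 mm.
Area ratio A_h/A_s = d_o²(1−k²)/d_s² = (1−k²)/(1−k⁴)^(2/3) = 0.6106.
Mass saving = 1 − 0.6106 = 38.9 %.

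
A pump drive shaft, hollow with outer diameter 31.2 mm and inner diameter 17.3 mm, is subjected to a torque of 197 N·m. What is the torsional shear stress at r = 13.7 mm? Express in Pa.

J = π(d_o⁴ − d_i⁴)/32 = π(0.0312⁴ − 0.0173⁴)/32 = 8.424×10^-8 m⁴.
Shear stress varies linearly with radius: τ = T·r/J = 197.0 × 0.0137 / 8.424×10^-8 = 3.204×10^7 Pa.

3.20e7 Pa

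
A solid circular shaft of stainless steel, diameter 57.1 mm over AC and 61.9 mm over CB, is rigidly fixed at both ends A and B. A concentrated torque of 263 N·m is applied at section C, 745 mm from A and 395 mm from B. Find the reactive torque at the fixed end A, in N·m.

73.0 N·m

Compatibility: T_A·a/J_AC = T_B·b/J_CB with T_A + T_B = T₀.
J_AC = 1.04×10^-6 m⁴, J_CB = 1.44×10^-6 m⁴, so T_A = T₀·(J_AC/a)/((J_AC/a)+(J_CB/b)) = 72.96 N·m, T_B = 190.0 N·m.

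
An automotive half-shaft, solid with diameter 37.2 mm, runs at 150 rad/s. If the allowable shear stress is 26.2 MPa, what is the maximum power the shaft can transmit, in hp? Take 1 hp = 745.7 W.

J = πd⁴/32 = π(0.0372)⁴/32 = 1.880×10^-7 m⁴.
T_max = τ_allow·J/r = 2.62×10^7 × 1.880×10^-7 / 0.0186 = 264.8 N·m.
ω = 150 rad/s, so P_max = T_max·ω = 3.972×10^4 W.

53.3 hp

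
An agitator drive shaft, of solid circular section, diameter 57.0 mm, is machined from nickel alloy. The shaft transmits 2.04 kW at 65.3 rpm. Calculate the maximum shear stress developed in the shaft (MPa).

8.20 MPa

ω = 2π·65.3/60 = 6.838 rad/s, so T = P/ω = 2.04×10³ / 6.838 = 298.3 N·m.
J = πd⁴/32 = π(0.0570)⁴/32 = 1.036×10^-6 m⁴.
τ_max = T·r/J = 298.3 × 0.0285 / 1.036×10^-6 = 8.204×10^6 Pa.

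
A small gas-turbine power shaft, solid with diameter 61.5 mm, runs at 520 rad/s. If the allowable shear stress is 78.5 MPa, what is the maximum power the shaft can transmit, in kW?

J = πd⁴/32 = π(0.0615)⁴/32 = 1.404×10^-6 m⁴.
T_max = τ_allow·J/r = 7.85×10^7 × 1.404×10^-6 / 0.0307 = 3585 N·m.
ω = 520 rad/s, so P_max = T_max·ω = 1.864×10^6 W.

1860 kW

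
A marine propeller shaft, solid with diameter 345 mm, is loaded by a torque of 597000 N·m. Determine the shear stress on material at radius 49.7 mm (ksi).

J = πd⁴/32 = π(0.345)⁴/32 = 1.391×10^-3 m⁴.
Shear stress varies linearly with radius: τ = T·r/J = 597000 × 0.0497 / 1.391×10^-3 = 2.133×10^7 Pa.

3.09 ksi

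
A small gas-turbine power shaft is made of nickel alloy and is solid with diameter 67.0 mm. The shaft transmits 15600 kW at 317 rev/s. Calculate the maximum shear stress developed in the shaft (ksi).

19.2 ksi

ω = 2π·317 = 1992 rad/s, so T = P/ω = 15600×10³ / 1992 = 7832 N·m.
J = πd⁴/32 = π(0.0670)⁴/32 = 1.978×10^-6 m⁴.
τ_max = T·r/J = 7832 × 0.0335 / 1.978×10^-6 = 1.326×10^8 Pa.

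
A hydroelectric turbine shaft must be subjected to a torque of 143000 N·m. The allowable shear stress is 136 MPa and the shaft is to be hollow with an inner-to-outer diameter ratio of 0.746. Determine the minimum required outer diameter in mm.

198 mm

For a hollow shaft with d_i/d_o = 0.746: τ_max = 16T/(π d_o³ (1−k⁴)), so d_o = [16T/(π τ_allow (1−k⁴))]^(1/3) = [16·143000/(π·1.36×10^8·0.6903)]^(1/3) = 0.1980 m.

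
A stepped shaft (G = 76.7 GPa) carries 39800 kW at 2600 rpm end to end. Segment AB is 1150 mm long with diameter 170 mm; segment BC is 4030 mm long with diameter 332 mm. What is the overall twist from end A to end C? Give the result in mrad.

ω = 2π·2600/60 = 272.3 rad/s, so T = P/ω = 39800×10³ / 272.3 = 146200 N·m.
J_AB = π(0.170)⁴/32 = 8.20×10^-5 m⁴; J_BC = π(0.332)⁴/32 = 1.19×10^-3 m⁴.
θ = (T/G)·Σ L_i/J_i = (146200/76.7×10⁹)·(1.15/8.20×10^-5 + 4.03/1.19×10^-3) = 0.03317 rad.

33.2 mrad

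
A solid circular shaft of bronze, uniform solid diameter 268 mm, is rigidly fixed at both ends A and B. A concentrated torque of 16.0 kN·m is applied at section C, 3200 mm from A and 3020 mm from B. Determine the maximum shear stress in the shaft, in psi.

316 psi

With uniform GJ and both ends fixed, compatibility θ_AC = θ_CB gives T_A·a = T_B·b, together with T_A + T_B = T₀.
T_A = T₀·b/(a+b) = 16000·3020/6220 = 7768 N·m; T_B = 8232 N·m.
τ in each portion: τ_AC = 2.06×10^6 Pa, τ_CB = 2.18×10^6 Pa; maximum is in CB.
τ_max = T_CB·r/J = 8232·0.134/5.06×10^-4 = 2.178×10^6 Pa.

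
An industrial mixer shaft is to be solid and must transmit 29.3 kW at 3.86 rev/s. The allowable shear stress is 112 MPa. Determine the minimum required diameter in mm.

ω = 2π·3.86 = 24.25 rad/s, so T = P/ω = 29.3×10³ / 24.25 = 1208 N·m.
For a solid shaft τ_max = 16T/(πd³), so d = (16T/(π τ_allow))^(1/3) = (16·1208/(π·1.12×10^8))^(1/3) = 0.03801 m.

38.0 mm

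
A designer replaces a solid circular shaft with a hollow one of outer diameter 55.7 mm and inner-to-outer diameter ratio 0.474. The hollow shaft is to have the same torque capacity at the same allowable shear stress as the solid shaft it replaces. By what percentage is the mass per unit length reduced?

19.7 %

Equal τ_max and T ⇒ the solid shaft needs d_s³ = d_o³(1−k⁴), so d_s = 55.7·(1−0.474⁴)^(1/3) = 54.75 mm.
Area ratio A_h/A_s = d_o²(1−k²)/d_s² = (1−k²)/(1−k⁴)^(2/3) = 0.8026.
Mass saving = 1 − 0.8026 = 19.7 %.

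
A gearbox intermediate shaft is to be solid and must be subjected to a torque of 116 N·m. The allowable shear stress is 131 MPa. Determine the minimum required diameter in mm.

For a solid shaft τ_max = 16T/(πd³), so d = (16T/(π τ_allow))^(1/3) = (16·116.0/(π·1.31×10^8))^(1/3) = 0.01652 m.

16.5 mm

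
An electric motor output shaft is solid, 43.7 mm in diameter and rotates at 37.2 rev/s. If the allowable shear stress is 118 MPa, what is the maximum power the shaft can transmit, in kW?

J = πd⁴/32 = π(0.0437)⁴/32 = 3.580×10^-7 m⁴.
T_max = τ_allow·J/r = 1.18×10^8 × 3.580×10^-7 / 0.0219 = 1934 N·m.
ω = 2π·37.2 = 233.7 rad/s, so P_max = T_max·ω = 4.519×10^5 W.

452 kW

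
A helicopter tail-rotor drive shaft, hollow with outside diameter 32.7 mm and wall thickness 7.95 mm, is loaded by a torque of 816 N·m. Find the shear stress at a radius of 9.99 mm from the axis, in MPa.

J = π(d_o⁴ − d_i⁴)/32 = π(0.0327⁴ − 0.0168⁴)/32 = 1.044×10^-7 m⁴.
Shear stress varies linearly with radius: τ = T·r/J = 816.0 × 0.00999 / 1.044×10^-7 = 7.806×10^7 Pa.

78.1 MPa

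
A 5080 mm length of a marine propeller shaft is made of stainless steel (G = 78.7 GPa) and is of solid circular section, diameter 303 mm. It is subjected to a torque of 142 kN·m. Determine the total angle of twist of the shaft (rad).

J = πd⁴/32 = π(0.303)⁴/32 = 8.275×10^-4 m⁴.
θ = T·L/(G·J) = 142000 × 5.08 / (78.7×10⁹ × 8.275×10^-4) = 0.01108 rad.

0.0111 rad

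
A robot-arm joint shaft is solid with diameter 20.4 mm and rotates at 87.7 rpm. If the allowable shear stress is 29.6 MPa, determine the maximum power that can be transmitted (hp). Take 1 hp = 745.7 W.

0.608 hp

J = πd⁴/32 = π(0.0204)⁴/32 = 1.700×10^-8 m⁴.
T_max = τ_allow·J/r = 2.96×10^7 × 1.700×10^-8 / 0.0102 = 49.34 N·m.
ω = 2π·87.7/60 = 9.184 rad/s, so P_max = T_max·ω = 453.1 W.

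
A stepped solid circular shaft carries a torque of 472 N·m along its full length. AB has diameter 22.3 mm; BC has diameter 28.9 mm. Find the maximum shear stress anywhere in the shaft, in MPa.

217 MPa

Under the same torque, τ_max = 16T/(πd³) is largest where d is smallest — segment AB (d = 22.3 mm).
τ_max = 16·472.0/(π·(0.0223)³) = 2.168×10^8 Pa.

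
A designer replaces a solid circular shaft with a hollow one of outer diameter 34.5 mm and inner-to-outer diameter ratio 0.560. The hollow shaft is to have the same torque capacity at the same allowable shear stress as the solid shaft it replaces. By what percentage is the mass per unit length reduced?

Equal τ_max and T ⇒ the solid shaft needs d_s³ = d_o³(1−k⁴), so d_s = 34.5·(1−0.560⁴)^(1/3) = 33.33 mm.
Area ratio A_h/A_s = d_o²(1−k²)/d_s² = (1−k²)/(1−k⁴)^(2/3) = 0.7354.
Mass saving = 1 − 0.7354 = 26.5 %.

26.5 %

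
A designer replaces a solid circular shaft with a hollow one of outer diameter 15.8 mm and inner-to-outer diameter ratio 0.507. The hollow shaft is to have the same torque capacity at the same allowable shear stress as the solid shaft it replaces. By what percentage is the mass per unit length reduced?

22.2 %

Equal τ_max and T ⇒ the solid shaft needs d_s³ = d_o³(1−k⁴), so d_s = 15.8·(1−0.507⁴)^(1/3) = 15.44 mm.
Area ratio A_h/A_s = d_o²(1−k²)/d_s² = (1−k²)/(1−k⁴)^(2/3) = 0.7776.
Mass saving = 1 − 0.7776 = 22.2 %.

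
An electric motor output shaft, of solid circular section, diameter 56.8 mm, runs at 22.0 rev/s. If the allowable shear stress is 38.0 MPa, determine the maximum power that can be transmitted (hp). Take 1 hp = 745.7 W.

253 hp

J = πd⁴/32 = π(0.0568)⁴/32 = 1.022×10^-6 m⁴.
T_max = τ_allow·J/r = 3.80×10^7 × 1.022×10^-6 / 0.0284 = 1367 N·m.
ω = 2π·22.0 = 138.2 rad/s, so P_max = T_max·ω = 1.890×10^5 W.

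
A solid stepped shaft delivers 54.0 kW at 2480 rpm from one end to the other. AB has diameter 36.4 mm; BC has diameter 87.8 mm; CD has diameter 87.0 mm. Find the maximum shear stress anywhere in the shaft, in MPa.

22.0 MPa

ω = 2π·2480/60 = 259.7 rad/s, so T = P/ω = 54.0×10³ / 259.7 = 207.9 N·m.
Under the same torque, τ_max = 16T/(πd³) is largest where d is smallest — segment AB (d = 36.4 mm).
τ_max = 16·207.9/(π·(0.0364)³) = 2.196×10^7 Pa.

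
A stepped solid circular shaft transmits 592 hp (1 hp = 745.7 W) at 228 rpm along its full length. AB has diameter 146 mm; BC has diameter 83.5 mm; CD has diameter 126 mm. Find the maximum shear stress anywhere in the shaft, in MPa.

162 MPa

ω = 2π·228/60 = 23.88 rad/s, so T = P/ω = 592×745.7 / 23.88 = 18490 N·m.
Under the same torque, τ_max = 16T/(πd³) is largest where d is smallest — segment BC (d = 83.5 mm).
τ_max = 16·18490/(π·(0.0835)³) = 1.617×10^8 Pa.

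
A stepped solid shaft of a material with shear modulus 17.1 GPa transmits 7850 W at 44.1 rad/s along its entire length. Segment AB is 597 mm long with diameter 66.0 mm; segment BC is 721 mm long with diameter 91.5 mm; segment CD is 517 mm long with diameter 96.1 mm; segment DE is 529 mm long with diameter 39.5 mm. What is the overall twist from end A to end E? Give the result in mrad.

28.1 mrad

ω = 44.1 rad/s, so T = P/ω = 7850 / 44.10 = 178.0 N·m.
J_AB = π(0.0660)⁴/32 = 1.86×10^-6 m⁴; J_BC = π(0.0915)⁴/32 = 6.88×10^-6 m⁴; J_CD = π(0.0961)⁴/32 = 8.37×10^-6 m⁴; J_DE = π(0.0395)⁴/32 = 2.39×10^-7 m⁴.
θ = (T/G)·Σ L_i/J_i = (178.0/17.1×10⁹)·(0.597/1.86×10^-6 + 0.721/6.88×10^-6 + 0.517/8.37×10^-6 + 0.529/2.39×10^-7) = 0.02811 rad.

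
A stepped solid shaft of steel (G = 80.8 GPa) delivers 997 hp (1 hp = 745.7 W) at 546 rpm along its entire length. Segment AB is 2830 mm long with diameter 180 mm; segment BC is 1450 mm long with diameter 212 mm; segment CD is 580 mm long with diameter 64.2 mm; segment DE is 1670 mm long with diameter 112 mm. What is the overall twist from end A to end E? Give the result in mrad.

79.0 mrad

ω = 2π·546/60 = 57.18 rad/s, so T = P/ω = 997×745.7 / 57.18 = 13000 N·m.
J_AB = π(0.180)⁴/32 = 1.03×10^-4 m⁴; J_BC = π(0.212)⁴/32 = 1.98×10^-4 m⁴; J_CD = π(0.0642)⁴/32 = 1.67×10^-6 m⁴; J_DE = π(0.112)⁴/32 = 1.54×10^-5 m⁴.
θ = (T/G)·Σ L_i/J_i = (13000/80.8×10⁹)·(2.83/1.03×10^-4 + 1.45/1.98×10^-4 + 0.580/1.67×10^-6 + 1.67/1.54×10^-5) = 0.07896 rad.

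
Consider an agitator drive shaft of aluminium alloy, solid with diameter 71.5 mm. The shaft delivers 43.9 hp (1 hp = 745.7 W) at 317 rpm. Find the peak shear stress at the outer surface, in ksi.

1.99 ksi

ω = 2π·317/60 = 33.20 rad/s, so T = P/ω = 43.9×745.7 / 33.20 = 986.1 N·m.
J = πd⁴/32 = π(0.0715)⁴/32 = 2.566×10^-6 m⁴.
τ_max = T·r/J = 986.1 × 0.0357 / 2.566×10^-6 = 1.374×10^7 Pa.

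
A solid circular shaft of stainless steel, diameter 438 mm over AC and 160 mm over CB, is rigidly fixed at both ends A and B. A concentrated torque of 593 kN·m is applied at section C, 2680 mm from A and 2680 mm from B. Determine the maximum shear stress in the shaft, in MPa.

Compatibility: T_A·a/J_AC = T_B·b/J_CB with T_A + T_B = T₀.
J_AC = 3.61×10^-3 m⁴, J_CB = 6.43×10^-5 m⁴, so T_A = T₀·(J_AC/a)/((J_AC/a)+(J_CB/b)) = 582600 N·m, T_B = 10370 N·m.
τ in each portion: τ_AC = 3.53×10^7 Pa, τ_CB = 1.29×10^7 Pa; maximum is in AC.
τ_max = T_AC·r/J = 582600·0.219/3.61×10^-3 = 3.531×10^7 Pa.

35.3 MPa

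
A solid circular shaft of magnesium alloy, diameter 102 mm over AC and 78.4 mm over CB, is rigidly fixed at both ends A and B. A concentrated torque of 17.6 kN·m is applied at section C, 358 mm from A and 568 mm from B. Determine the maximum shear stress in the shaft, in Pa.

6.92e7 Pa

Compatibility: T_A·a/J_AC = T_B·b/J_CB with T_A + T_B = T₀.
J_AC = 1.06×10^-5 m⁴, J_CB = 3.71×10^-6 m⁴, so T_A = T₀·(J_AC/a)/((J_AC/a)+(J_CB/b)) = 14430 N·m, T_B = 3174 N·m.
τ in each portion: τ_AC = 6.92×10^7 Pa, τ_CB = 3.35×10^7 Pa; maximum is in AC.
τ_max = T_AC·r/J = 14430·0.0510/1.06×10^-5 = 6.924×10^7 Pa.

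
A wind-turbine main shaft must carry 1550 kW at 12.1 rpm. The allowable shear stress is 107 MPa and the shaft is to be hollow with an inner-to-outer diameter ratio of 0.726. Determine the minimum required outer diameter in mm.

ω = 2π·12.1/60 = 1.267 rad/s, so T = P/ω = 1550×10³ / 1.267 = 1.223e6 N·m.
For a hollow shaft with d_i/d_o = 0.726: τ_max = 16T/(π d_o³ (1−k⁴)), so d_o = [16T/(π τ_allow (1−k⁴))]^(1/3) = [16·1.223e6/(π·1.07×10^8·0.7222)]^(1/3) = 0.4320 m.

432 mm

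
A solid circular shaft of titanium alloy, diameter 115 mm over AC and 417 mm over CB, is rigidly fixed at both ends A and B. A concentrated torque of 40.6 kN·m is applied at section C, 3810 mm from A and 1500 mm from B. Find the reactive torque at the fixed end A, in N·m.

Compatibility: T_A·a/J_AC = T_B·b/J_CB with T_A + T_B = T₀.
J_AC = 1.72×10^-5 m⁴, J_CB = 2.97×10^-3 m⁴, so T_A = T₀·(J_AC/a)/((J_AC/a)+(J_CB/b)) = 92.25 N·m, T_B = 40510 N·m.

92.2 N·m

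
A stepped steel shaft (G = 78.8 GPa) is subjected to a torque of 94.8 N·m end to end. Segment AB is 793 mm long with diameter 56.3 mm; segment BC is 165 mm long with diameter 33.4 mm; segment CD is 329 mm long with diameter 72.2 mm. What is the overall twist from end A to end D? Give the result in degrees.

J_AB = π(0.0563)⁴/32 = 9.86×10^-7 m⁴; J_BC = π(0.0334)⁴/32 = 1.22×10^-7 m⁴; J_CD = π(0.0722)⁴/32 = 2.67×10^-6 m⁴.
θ = (T/G)·Σ L_i/J_i = (94.80/78.8×10⁹)·(0.793/9.86×10^-7 + 0.165/1.22×10^-7 + 0.329/2.67×10^-6) = 2.740×10^-3 rad.

0.157°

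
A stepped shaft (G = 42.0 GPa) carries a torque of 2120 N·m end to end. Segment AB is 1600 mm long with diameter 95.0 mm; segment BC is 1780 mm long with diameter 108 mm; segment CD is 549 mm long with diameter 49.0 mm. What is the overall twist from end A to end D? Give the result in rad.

0.0658 rad

J_AB = π(0.0950)⁴/32 = 8.00×10^-6 m⁴; J_BC = π(0.108)⁴/32 = 1.34×10^-5 m⁴; J_CD = π(0.0490)⁴/32 = 5.66×10^-7 m⁴.
θ = (T/G)·Σ L_i/J_i = (2120/42.0×10⁹)·(1.60/8.00×10^-6 + 1.78/1.34×10^-5 + 0.549/5.66×10^-7) = 0.06579 rad.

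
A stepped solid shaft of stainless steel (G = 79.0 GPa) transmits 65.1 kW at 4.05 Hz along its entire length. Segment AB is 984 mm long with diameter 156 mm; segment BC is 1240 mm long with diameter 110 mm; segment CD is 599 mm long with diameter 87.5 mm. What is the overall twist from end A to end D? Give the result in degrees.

ω = 2π·4.05 = 25.45 rad/s, so T = P/ω = 65.1×10³ / 25.45 = 2558 N·m.
J_AB = π(0.156)⁴/32 = 5.81×10^-5 m⁴; J_BC = π(0.110)⁴/32 = 1.44×10^-5 m⁴; J_CD = π(0.0875)⁴/32 = 5.75×10^-6 m⁴.
θ = (T/G)·Σ L_i/J_i = (2558/79.0×10⁹)·(0.984/5.81×10^-5 + 1.24/1.44×10^-5 + 0.599/5.75×10^-6) = 6.712×10^-3 rad.

0.385°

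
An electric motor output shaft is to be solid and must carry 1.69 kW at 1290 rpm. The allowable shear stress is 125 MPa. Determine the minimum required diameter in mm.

ω = 2π·1290/60 = 135.1 rad/s, so T = P/ω = 1.69×10³ / 135.1 = 12.51 N·m.
For a solid shaft τ_max = 16T/(πd³), so d = (16T/(π τ_allow))^(1/3) = (16·12.51/(π·1.25×10^8))^(1/3) = 0.007988 m.

7.99 mm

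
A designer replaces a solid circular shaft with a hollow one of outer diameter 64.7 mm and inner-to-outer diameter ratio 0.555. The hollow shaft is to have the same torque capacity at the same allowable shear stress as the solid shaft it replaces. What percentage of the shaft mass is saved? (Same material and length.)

26.0 %

Equal τ_max and T ⇒ the solid shaft needs d_s³ = d_o³(1−k⁴), so d_s = 64.7·(1−0.555⁴)^(1/3) = 62.59 mm.
Area ratio A_h/A_s = d_o²(1−k²)/d_s² = (1−k²)/(1−k⁴)^(2/3) = 0.7395.
Mass saving = 1 − 0.7395 = 26.0 %.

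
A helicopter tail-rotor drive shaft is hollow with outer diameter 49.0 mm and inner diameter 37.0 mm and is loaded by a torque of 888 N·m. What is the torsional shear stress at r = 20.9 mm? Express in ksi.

J = π(d_o⁴ − d_i⁴)/32 = π(0.0490⁴ − 0.0370⁴)/32 = 3.820×10^-7 m⁴.
Shear stress varies linearly with radius: τ = T·r/J = 888.0 × 0.0209 / 3.820×10^-7 = 4.859×10^7 Pa.

7.05 ksi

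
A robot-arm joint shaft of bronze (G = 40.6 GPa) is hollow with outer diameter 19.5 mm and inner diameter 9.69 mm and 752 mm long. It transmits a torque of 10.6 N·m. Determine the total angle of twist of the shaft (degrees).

0.844°

J = π(d_o⁴ − d_i⁴)/32 = π(0.0195⁴ − 0.00969⁴)/32 = 1.333×10^-8 m⁴.
θ = T·L/(G·J) = 10.60 × 0.752 / (40.6×10⁹ × 1.333×10^-8) = 0.01473 rad.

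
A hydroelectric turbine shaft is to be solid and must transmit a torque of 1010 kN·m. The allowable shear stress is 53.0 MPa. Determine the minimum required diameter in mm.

460 mm

For a solid shaft τ_max = 16T/(πd³), so d = (16T/(π τ_allow))^(1/3) = (16·1.010e6/(π·5.30×10^7))^(1/3) = 0.4596 m.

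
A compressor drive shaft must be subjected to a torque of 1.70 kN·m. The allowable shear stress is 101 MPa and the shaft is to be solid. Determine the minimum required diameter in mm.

For a solid shaft τ_max = 16T/(πd³), so d = (16T/(π τ_allow))^(1/3) = (16·1700/(π·1.01×10^8))^(1/3) = 0.04409 m.

44.1 mm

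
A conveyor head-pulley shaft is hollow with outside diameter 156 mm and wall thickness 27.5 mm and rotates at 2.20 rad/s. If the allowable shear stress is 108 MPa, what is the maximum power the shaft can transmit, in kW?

146 kW

J = π(d_o⁴ − d_i⁴)/32 = π(0.156⁴ − 0.101⁴)/32 = 4.793×10^-5 m⁴.
T_max = τ_allow·J/r = 1.08×10^8 × 4.793×10^-5 / 0.0780 = 66360 N·m.
ω = 2.20 rad/s, so P_max = T_max·ω = 1.460×10^5 W.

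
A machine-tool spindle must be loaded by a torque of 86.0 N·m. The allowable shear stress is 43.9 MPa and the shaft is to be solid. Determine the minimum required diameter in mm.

21.5 mm

For a solid shaft τ_max = 16T/(πd³), so d = (16T/(π τ_allow))^(1/3) = (16·86.00/(π·4.39×10^7))^(1/3) = 0.02153 m.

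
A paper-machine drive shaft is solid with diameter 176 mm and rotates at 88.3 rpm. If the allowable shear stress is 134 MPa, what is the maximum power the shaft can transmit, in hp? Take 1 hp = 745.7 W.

J = πd⁴/32 = π(0.176)⁴/32 = 9.420×10^-5 m⁴.
T_max = τ_allow·J/r = 1.34×10^8 × 9.420×10^-5 / 0.0880 = 143400 N·m.
ω = 2π·88.3/60 = 9.247 rad/s, so P_max = T_max·ω = 1.326×10^6 W.

1780 hp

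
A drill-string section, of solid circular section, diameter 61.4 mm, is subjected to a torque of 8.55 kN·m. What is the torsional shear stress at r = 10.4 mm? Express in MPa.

J = πd⁴/32 = π(0.0614)⁴/32 = 1.395×10^-6 m⁴.
Shear stress varies linearly with radius: τ = T·r/J = 8550 × 0.0104 / 1.395×10^-6 = 6.373×10^7 Pa.

63.7 MPa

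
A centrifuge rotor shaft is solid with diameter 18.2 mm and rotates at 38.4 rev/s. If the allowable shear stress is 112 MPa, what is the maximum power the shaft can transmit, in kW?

32.0 kW

J = πd⁴/32 = π(0.0182)⁴/32 = 1.077×10^-8 m⁴.
T_max = τ_allow·J/r = 1.12×10^8 × 1.077×10^-8 / 0.00910 = 132.6 N·m.
ω = 2π·38.4 = 241.3 rad/s, so P_max = T_max·ω = 3.199×10^4 W.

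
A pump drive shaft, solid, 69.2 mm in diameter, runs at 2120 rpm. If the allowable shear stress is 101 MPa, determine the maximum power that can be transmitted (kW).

1460 kW

J = πd⁴/32 = π(0.0692)⁴/32 = 2.251×10^-6 m⁴.
T_max = τ_allow·J/r = 1.01×10^8 × 2.251×10^-6 / 0.0346 = 6572 N·m.
ω = 2π·2120/60 = 222.0 rad/s, so P_max = T_max·ω = 1.459×10^6 W.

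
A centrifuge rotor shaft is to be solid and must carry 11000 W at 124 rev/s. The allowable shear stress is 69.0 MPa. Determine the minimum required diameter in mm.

ω = 2π·124 = 779.1 rad/s, so T = P/ω = 11000 / 779.1 = 14.12 N·m.
For a solid shaft τ_max = 16T/(πd³), so d = (16T/(π τ_allow))^(1/3) = (16·14.12/(π·6.90×10^7))^(1/3) = 0.01014 m.

10.1 mm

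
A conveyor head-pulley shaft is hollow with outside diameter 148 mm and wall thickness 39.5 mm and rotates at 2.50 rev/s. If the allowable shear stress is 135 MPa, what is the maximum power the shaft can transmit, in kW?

J = π(d_o⁴ − d_i⁴)/32 = π(0.148⁴ − 0.0690⁴)/32 = 4.488×10^-5 m⁴.
T_max = τ_allow·J/r = 1.35×10^8 × 4.488×10^-5 / 0.0740 = 81870 N·m.
ω = 2π·2.50 = 15.71 rad/s, so P_max = T_max·ω = 1.286×10^6 W.

1290 kW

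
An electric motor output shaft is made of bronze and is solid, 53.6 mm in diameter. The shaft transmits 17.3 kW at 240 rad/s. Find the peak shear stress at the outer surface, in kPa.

ω = 240 rad/s, so T = P/ω = 17.3×10³ / 240.0 = 72.08 N·m.
J = πd⁴/32 = π(0.0536)⁴/32 = 8.103×10^-7 m⁴.
τ_max = T·r/J = 72.08 × 0.0268 / 8.103×10^-7 = 2.384×10^6 Pa.

2380 kPa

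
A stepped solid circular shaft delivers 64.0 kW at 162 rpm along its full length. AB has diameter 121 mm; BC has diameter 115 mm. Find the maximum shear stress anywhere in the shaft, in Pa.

ω = 2π·162/60 = 16.96 rad/s, so T = P/ω = 64.0×10³ / 16.96 = 3773 N·m.
Under the same torque, τ_max = 16T/(πd³) is largest where d is smallest — segment BC (d = 115 mm).
τ_max = 16·3773/(π·(0.115)³) = 1.263×10^7 Pa.

1.26e7 Pa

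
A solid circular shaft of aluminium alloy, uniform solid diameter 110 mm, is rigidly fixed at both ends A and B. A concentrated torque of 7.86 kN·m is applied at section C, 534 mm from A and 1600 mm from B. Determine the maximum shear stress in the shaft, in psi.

With uniform GJ and both ends fixed, compatibility θ_AC = θ_CB gives T_A·a = T_B·b, together with T_A + T_B = T₀.
T_A = T₀·b/(a+b) = 7860·1600/2134 = 5893 N·m; T_B = 1967 N·m.
τ in each portion: τ_AC = 2.25×10^7 Pa, τ_CB = 7.53×10^6 Pa; maximum is in AC.
τ_max = T_AC·r/J = 5893·0.0550/1.44×10^-5 = 2.255×10^7 Pa.

3270 psi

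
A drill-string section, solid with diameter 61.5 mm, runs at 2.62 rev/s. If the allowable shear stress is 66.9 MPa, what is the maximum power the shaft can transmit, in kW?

50.3 kW

J = πd⁴/32 = π(0.0615)⁴/32 = 1.404×10^-6 m⁴.
T_max = τ_allow·J/r = 6.69×10^7 × 1.404×10^-6 / 0.0307 = 3055 N·m.
ω = 2π·2.62 = 16.46 rad/s, so P_max = T_max·ω = 5.030×10^4 W.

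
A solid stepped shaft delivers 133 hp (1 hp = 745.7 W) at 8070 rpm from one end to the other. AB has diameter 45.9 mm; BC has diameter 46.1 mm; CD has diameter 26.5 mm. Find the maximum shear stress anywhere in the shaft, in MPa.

ω = 2π·8070/60 = 845.1 rad/s, so T = P/ω = 133×745.7 / 845.1 = 117.4 N·m.
Under the same torque, τ_max = 16T/(πd³) is largest where d is smallest — segment CD (d = 26.5 mm).
τ_max = 16·117.4/(π·(0.0265)³) = 3.212×10^7 Pa.

32.1 MPa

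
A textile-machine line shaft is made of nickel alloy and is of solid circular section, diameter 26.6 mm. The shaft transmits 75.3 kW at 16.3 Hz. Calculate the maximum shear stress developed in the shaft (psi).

28900 psi

ω = 2π·16.3 = 102.4 rad/s, so T = P/ω = 75.3×10³ / 102.4 = 735.2 N·m.
J = πd⁴/32 = π(0.0266)⁴/32 = 4.915×10^-8 m⁴.
τ_max = T·r/J = 735.2 × 0.0133 / 4.915×10^-8 = 1.990×10^8 Pa.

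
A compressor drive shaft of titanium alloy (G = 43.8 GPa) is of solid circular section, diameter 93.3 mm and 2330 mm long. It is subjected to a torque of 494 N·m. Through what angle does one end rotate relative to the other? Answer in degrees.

J = πd⁴/32 = π(0.0933)⁴/32 = 7.439×10^-6 m⁴.
θ = T·L/(G·J) = 494.0 × 2.33 / (43.8×10⁹ × 7.439×10^-6) = 3.533×10^-3 rad.

0.202°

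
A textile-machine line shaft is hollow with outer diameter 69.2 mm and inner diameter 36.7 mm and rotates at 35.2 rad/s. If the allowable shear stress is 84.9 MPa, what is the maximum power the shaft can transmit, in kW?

J = π(d_o⁴ − d_i⁴)/32 = π(0.0692⁴ − 0.0367⁴)/32 = 2.073×10^-6 m⁴.
T_max = τ_allow·J/r = 8.49×10^7 × 2.073×10^-6 / 0.0346 = 5087 N·m.
ω = 35.2 rad/s, so P_max = T_max·ω = 1.791×10^5 W.

179 kW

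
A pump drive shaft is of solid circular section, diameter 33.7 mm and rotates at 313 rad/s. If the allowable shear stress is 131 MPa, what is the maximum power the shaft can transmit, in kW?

J = πd⁴/32 = π(0.0337)⁴/32 = 1.266×10^-7 m⁴.
T_max = τ_allow·J/r = 1.31×10^8 × 1.266×10^-7 / 0.0169 = 984.4 N·m.
ω = 313 rad/s, so P_max = T_max·ω = 3.081×10^5 W.

308 kW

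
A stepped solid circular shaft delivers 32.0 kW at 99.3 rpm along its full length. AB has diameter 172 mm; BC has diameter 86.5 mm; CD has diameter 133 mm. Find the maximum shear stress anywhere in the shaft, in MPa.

ω = 2π·99.3/60 = 10.40 rad/s, so T = P/ω = 32.0×10³ / 10.40 = 3077 N·m.
Under the same torque, τ_max = 16T/(πd³) is largest where d is smallest — segment BC (d = 86.5 mm).
τ_max = 16·3077/(π·(0.0865)³) = 2.422×10^7 Pa.

24.2 MPa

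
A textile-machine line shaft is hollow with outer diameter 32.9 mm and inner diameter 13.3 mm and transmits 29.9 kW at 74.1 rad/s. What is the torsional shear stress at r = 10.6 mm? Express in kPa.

ω = 74.1 rad/s, so T = P/ω = 29.9×10³ / 74.10 = 403.5 N·m.
J = π(d_o⁴ − d_i⁴)/32 = π(0.0329⁴ − 0.0133⁴)/32 = 1.120×10^-7 m⁴.
Shear stress varies linearly with radius: τ = T·r/J = 403.5 × 0.0106 / 1.120×10^-7 = 3.821×10^7 Pa.

38200 kPa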